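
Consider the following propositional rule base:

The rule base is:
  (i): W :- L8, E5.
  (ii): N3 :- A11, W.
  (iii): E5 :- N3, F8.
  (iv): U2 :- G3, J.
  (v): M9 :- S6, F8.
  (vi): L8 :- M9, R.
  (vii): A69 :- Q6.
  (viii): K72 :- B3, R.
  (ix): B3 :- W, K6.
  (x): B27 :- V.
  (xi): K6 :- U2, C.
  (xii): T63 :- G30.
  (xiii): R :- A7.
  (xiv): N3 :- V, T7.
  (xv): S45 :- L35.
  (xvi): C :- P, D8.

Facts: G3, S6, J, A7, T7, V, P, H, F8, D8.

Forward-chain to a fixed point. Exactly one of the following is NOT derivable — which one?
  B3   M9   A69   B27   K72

A69

Round 1 fires (iv), (v), (x), (xiii), (xiv), (xvi), giving U2, M9, B27, R, N3, C.
Round 2 fires (iii), (vi), (xi), giving E5, L8, K6.
Round 3 fires (i), giving W.
Round 4 fires (ix), giving B3.
Round 5 fires (viii), giving K72.
Derived: M9 (round 1), B3 (round 4), K72 (round 5), B27 (round 1). A69 never appears in any round.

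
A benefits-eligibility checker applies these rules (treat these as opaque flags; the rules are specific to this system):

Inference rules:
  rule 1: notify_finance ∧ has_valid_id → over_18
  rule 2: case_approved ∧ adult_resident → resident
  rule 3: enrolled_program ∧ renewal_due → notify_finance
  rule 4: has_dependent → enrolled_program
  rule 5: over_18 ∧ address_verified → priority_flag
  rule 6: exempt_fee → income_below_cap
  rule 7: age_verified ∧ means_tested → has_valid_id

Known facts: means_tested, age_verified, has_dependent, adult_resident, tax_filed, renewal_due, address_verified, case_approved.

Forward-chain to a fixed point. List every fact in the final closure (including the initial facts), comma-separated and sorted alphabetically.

[1] rule 2 [case_approved ∧ adult_resident → resident]; rule 4 [has_dependent → enrolled_program]; rule 7 [age_verified ∧ means_tested → has_valid_id]. ⇒ new: resident, enrolled_program, has_valid_id.
[2] rule 3 [enrolled_program ∧ renewal_due → notify_finance]. ⇒ new: notify_finance.
[3] rule 1 [notify_finance ∧ has_valid_id → over_18]. ⇒ new: over_18.
[4] rule 5 [over_18 ∧ address_verified → priority_flag]. ⇒ new: priority_flag.

address_verified, adult_resident, age_verified, case_approved, enrolled_program, has_dependent, has_valid_id, means_tested, notify_finance, over_18, priority_flag, renewal_due, resident, tax_filed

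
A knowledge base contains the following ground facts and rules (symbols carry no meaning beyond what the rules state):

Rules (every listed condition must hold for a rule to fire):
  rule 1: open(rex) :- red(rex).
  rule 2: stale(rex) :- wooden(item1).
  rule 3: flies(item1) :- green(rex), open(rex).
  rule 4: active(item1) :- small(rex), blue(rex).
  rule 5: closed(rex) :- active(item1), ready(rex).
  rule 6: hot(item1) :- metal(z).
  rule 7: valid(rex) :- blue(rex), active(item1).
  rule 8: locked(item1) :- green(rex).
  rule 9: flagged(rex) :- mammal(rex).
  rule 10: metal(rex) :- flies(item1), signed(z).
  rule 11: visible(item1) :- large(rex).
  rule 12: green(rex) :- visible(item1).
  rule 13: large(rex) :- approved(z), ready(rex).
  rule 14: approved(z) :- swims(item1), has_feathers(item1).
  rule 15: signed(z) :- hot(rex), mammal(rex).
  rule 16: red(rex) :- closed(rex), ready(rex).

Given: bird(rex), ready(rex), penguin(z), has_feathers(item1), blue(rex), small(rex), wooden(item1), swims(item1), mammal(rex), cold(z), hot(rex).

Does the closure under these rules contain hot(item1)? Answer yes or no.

no

Round 1 fires rule 2, rule 4, rule 9, rule 14, rule 15, giving stale(rex), active(item1), flagged(rex), approved(z), signed(z).
Round 2 fires rule 5, rule 7, rule 13, giving closed(rex), valid(rex), large(rex).
Round 3 fires rule 11, rule 16, giving visible(item1), red(rex).
Round 4 fires rule 1, rule 12, giving open(rex), green(rex).
Round 5 fires rule 3, rule 8, giving flies(item1), locked(item1).
Round 6 fires rule 10, giving metal(rex).
Fixed point reached. hot(item1) is concluded only by rule 6; rule 6 needs metal(z) (never derived).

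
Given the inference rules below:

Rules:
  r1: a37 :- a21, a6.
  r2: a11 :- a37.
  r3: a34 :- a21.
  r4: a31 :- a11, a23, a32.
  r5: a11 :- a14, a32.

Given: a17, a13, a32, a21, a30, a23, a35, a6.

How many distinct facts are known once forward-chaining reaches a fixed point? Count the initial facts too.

12

Round 1 fires r1, r3, giving a37, a34.
Round 2 fires r2, giving a11.
Round 3 fires r4, giving a31.
Closure: {a11, a13, a17, a21, a23, a30, a31, a32, a34, a35, a37, a6} — 12 facts.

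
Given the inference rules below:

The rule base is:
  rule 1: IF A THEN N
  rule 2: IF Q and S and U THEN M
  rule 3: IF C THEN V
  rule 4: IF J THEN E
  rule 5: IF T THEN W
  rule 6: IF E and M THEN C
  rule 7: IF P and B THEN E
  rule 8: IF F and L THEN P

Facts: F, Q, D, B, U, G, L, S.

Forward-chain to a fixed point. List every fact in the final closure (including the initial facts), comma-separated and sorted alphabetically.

B, C, D, E, F, G, L, M, P, Q, S, U, V

[1] rule 2 [IF Q and S and U THEN M]; rule 8 [IF F and L THEN P]. ⇒ new: M, P.
[2] rule 7 [IF P and B THEN E]. ⇒ new: E.
[3] rule 6 [IF E and M THEN C]. ⇒ new: C.
[4] rule 3 [IF C THEN V]. ⇒ new: V.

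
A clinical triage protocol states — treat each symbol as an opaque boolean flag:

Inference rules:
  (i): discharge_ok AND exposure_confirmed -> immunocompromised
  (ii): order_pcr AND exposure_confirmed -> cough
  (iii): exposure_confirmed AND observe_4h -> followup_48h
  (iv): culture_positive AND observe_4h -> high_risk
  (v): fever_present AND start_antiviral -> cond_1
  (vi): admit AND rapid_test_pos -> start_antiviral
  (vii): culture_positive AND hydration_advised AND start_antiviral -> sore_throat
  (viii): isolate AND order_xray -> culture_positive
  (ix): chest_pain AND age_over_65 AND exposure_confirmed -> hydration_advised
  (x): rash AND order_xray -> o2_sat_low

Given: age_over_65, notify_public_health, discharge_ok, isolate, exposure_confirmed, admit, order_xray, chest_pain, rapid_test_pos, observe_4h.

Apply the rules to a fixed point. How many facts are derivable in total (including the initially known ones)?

Round 1 fires (i), (iii), (vi), (viii), (ix), giving immunocompromised, followup_48h, start_antiviral, culture_positive, hydration_advised.
Round 2 fires (iv), (vii), giving high_risk, sore_throat.
Closure: {admit, age_over_65, chest_pain, culture_positive, discharge_ok, exposure_confirmed, followup_48h, high_risk, hydration_advised, immunocompromised, isolate, notify_public_health, observe_4h, order_xray, rapid_test_pos, sore_throat, start_antiviral} — 17 facts.

17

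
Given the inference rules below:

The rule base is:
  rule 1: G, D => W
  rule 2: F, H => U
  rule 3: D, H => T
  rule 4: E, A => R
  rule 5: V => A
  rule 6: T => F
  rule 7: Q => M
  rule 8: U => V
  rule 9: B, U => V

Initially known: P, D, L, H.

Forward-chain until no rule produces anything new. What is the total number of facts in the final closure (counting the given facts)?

Round 1 — rule 3, derive T.
Round 2 — rule 6, derive F.
Round 3 — rule 2, derive U.
Round 4 — rule 8, derive V.
Round 5 — rule 5, derive A.
Closure: {A, D, F, H, L, P, T, U, V} — 9 facts.

9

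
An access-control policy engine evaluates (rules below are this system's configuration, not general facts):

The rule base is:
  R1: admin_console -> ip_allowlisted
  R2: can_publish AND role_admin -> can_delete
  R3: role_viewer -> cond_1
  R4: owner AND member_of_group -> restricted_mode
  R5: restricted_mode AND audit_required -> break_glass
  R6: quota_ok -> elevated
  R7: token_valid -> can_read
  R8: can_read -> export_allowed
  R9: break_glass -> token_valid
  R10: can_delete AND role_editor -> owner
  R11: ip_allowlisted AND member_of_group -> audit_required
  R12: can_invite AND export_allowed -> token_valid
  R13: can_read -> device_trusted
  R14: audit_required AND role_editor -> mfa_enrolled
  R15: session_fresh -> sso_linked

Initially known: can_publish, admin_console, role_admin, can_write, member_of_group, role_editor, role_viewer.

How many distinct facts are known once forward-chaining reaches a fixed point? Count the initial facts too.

19

Round 1 — R1, R2, R3, derive ip_allowlisted, can_delete, cond_1.
Round 2 — R10, R11, derive owner, audit_required.
Round 3 — R4, R14, derive restricted_mode, mfa_enrolled.
Round 4 — R5, derive break_glass.
Round 5 — R9, derive token_valid.
Round 6 — R7, derive can_read.
Round 7 — R8, R13, derive export_allowed, device_trusted.
Closure: {admin_console, audit_required, break_glass, can_delete, can_publish, can_read, can_write, cond_1, device_trusted, export_allowed, ip_allowlisted, member_of_group, mfa_enrolled, owner, restricted_mode, role_admin, role_editor, role_viewer, token_valid} — 19 facts.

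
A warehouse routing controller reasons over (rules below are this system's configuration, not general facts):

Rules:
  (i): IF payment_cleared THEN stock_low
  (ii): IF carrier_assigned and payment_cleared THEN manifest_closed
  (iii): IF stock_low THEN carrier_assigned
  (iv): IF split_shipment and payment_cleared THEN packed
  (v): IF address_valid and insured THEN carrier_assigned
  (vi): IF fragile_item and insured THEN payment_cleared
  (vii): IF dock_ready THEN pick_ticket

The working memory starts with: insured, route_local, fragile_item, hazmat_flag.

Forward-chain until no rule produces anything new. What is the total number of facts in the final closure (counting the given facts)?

8

Round 1 fires (vi), giving payment_cleared.
Round 2 fires (i), giving stock_low.
Round 3 fires (iii), giving carrier_assigned.
Round 4 fires (ii), giving manifest_closed.
Closure: {carrier_assigned, fragile_item, hazmat_flag, insured, manifest_closed, payment_cleared, route_local, stock_low} — 8 facts.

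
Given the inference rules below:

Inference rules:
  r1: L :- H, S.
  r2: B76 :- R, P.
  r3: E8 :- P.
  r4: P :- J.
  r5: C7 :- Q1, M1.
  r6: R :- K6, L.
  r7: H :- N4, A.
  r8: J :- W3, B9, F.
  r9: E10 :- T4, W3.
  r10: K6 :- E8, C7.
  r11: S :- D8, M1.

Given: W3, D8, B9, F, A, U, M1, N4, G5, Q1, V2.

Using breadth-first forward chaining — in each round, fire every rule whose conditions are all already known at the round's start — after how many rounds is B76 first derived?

Round 1: r5 [C7 :- Q1, M1.]; r7 [H :- N4, A.]; r8 [J :- W3, B9, F.]; r11 [S :- D8, M1.]. New: C7, H, J, S.
Round 2: r1 [L :- H, S.]; r4 [P :- J.]. New: L, P.
Round 3: r3 [E8 :- P.]. New: E8.
Round 4: r10 [K6 :- E8, C7.]. New: K6.
Round 5: r6 [R :- K6, L.]. New: R.
Round 6: r2 [B76 :- R, P.]. New: B76.
B76 first appears in round 6.

6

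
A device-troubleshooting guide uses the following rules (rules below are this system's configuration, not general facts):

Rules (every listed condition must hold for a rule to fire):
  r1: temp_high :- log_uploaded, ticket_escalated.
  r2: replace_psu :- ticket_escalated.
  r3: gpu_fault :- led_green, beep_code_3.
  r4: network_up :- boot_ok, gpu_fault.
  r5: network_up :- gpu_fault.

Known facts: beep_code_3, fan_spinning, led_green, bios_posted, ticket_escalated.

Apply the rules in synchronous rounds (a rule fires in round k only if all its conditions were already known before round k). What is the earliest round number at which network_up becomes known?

Round 1 fires r2, r3, giving replace_psu, gpu_fault.
Round 2 fires r5, giving network_up.
network_up first appears in round 2.

2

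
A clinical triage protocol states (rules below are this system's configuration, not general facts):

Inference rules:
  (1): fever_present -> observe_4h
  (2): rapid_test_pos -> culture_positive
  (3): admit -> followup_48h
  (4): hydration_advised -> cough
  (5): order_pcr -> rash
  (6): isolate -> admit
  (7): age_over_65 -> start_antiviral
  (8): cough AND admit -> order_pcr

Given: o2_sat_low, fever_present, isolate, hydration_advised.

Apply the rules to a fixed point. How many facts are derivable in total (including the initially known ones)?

10

Round 1 fires (1), (4), (6), giving observe_4h, cough, admit.
Round 2 fires (3), (8), giving followup_48h, order_pcr.
Round 3 fires (5), giving rash.
Closure: {admit, cough, fever_present, followup_48h, hydration_advised, isolate, o2_sat_low, observe_4h, order_pcr, rash} — 10 facts.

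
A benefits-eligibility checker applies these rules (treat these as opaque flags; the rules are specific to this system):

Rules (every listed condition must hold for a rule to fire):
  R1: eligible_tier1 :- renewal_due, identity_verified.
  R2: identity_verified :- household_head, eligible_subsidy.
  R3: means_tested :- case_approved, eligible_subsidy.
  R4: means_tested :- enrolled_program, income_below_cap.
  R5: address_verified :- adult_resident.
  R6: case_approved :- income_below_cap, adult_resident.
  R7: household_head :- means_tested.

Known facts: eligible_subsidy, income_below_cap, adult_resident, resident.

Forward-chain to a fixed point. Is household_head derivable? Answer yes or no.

yes

Round 1 — R5, R6, derive address_verified, case_approved.
Round 2 — R3, derive means_tested.
Round 3 — R7, derive household_head.
Round 4 — R2, derive identity_verified.
household_head appears in round 3, so it is derivable.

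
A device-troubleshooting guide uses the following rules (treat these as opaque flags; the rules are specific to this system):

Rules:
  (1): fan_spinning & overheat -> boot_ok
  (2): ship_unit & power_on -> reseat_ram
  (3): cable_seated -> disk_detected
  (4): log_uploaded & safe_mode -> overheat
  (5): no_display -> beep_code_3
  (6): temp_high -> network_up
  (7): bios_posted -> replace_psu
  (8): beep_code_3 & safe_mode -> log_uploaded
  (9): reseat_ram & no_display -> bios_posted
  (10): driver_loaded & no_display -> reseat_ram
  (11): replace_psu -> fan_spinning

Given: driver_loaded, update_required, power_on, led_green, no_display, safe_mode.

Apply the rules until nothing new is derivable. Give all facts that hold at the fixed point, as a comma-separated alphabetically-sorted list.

beep_code_3, bios_posted, boot_ok, driver_loaded, fan_spinning, led_green, log_uploaded, no_display, overheat, power_on, replace_psu, reseat_ram, safe_mode, update_required

[1] (5) [no_display -> beep_code_3]; (10) [driver_loaded & no_display -> reseat_ram]. ⇒ new: beep_code_3, reseat_ram.
[2] (8) [beep_code_3 & safe_mode -> log_uploaded]; (9) [reseat_ram & no_display -> bios_posted]. ⇒ new: log_uploaded, bios_posted.
[3] (4) [log_uploaded & safe_mode -> overheat]; (7) [bios_posted -> replace_psu]. ⇒ new: overheat, replace_psu.
[4] (11) [replace_psu -> fan_spinning]. ⇒ new: fan_spinning.
[5] (1) [fan_spinning & overheat -> boot_ok]. ⇒ new: boot_ok.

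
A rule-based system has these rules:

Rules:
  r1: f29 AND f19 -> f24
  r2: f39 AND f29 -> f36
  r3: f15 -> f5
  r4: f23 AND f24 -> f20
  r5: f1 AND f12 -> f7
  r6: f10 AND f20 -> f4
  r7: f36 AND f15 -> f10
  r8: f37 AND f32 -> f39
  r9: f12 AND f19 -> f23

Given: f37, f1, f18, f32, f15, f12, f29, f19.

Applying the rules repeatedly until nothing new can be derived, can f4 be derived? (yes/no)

Round 1 — r1, r3, r5, r8, r9, derive f24, f5, f7, f39, f23.
Round 2 — r2, r4, derive f36, f20.
Round 3 — r7, derive f10.
Round 4 — r6, derive f4.
f4 appears in round 4, so it is derivable.

yes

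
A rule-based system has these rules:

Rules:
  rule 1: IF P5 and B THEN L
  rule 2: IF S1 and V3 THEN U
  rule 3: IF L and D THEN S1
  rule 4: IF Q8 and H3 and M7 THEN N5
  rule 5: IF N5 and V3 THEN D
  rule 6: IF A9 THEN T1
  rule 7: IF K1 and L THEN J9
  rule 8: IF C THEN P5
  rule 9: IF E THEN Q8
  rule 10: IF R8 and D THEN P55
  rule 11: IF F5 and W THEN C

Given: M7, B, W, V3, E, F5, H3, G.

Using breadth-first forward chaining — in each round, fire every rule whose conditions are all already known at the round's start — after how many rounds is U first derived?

5

[1] rule 9 [IF E THEN Q8]; rule 11 [IF F5 and W THEN C]. ⇒ new: Q8, C.
[2] rule 4 [IF Q8 and H3 and M7 THEN N5]; rule 8 [IF C THEN P5]. ⇒ new: N5, P5.
[3] rule 1 [IF P5 and B THEN L]; rule 5 [IF N5 and V3 THEN D]. ⇒ new: L, D.
[4] rule 3 [IF L and D THEN S1]. ⇒ new: S1.
[5] rule 2 [IF S1 and V3 THEN U]. ⇒ new: U.
U first appears in round 5.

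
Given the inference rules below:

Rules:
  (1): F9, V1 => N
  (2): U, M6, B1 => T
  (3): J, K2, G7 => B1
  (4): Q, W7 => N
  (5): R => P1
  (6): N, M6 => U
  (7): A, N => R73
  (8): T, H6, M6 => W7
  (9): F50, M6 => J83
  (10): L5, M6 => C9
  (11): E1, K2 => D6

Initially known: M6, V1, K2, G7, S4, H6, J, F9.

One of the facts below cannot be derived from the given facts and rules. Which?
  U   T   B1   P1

Round 1: (1) [F9, V1 => N]; (3) [J, K2, G7 => B1]. New: N, B1.
Round 2: (6) [N, M6 => U]. New: U.
Round 3: (2) [U, M6, B1 => T]. New: T.
Round 4: (8) [T, H6, M6 => W7]. New: W7.
Derived: T (round 3), U (round 2), B1 (round 1). P1 never appears in any round.

P1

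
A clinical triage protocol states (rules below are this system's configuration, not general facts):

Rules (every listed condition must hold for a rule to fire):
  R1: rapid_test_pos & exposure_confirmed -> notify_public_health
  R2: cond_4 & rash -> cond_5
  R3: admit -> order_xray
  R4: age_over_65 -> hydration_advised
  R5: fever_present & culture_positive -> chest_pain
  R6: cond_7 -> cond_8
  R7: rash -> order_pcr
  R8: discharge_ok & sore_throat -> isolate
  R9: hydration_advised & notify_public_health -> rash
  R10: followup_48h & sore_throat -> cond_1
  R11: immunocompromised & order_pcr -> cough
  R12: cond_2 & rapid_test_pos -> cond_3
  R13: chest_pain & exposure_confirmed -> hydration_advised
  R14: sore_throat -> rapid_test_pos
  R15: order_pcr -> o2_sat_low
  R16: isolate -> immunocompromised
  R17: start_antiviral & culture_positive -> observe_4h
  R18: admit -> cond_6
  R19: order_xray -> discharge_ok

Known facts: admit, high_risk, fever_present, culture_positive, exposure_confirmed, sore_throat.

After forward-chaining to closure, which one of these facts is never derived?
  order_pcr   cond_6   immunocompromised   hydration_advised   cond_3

cond_3

Round 1: R3 [admit -> order_xray]; R5 [fever_present & culture_positive -> chest_pain]; R14 [sore_throat -> rapid_test_pos]; R18 [admit -> cond_6]. New: order_xray, chest_pain, rapid_test_pos, cond_6.
Round 2: R1 [rapid_test_pos & exposure_confirmed -> notify_public_health]; R13 [chest_pain & exposure_confirmed -> hydration_advised]; R19 [order_xray -> discharge_ok]. New: notify_public_health, hydration_advised, discharge_ok.
Round 3: R8 [discharge_ok & sore_throat -> isolate]; R9 [hydration_advised & notify_public_health -> rash]. New: isolate, rash.
Round 4: R7 [rash -> order_pcr]; R16 [isolate -> immunocompromised]. New: order_pcr, immunocompromised.
Round 5: R11 [immunocompromised & order_pcr -> cough]; R15 [order_pcr -> o2_sat_low]. New: cough, o2_sat_low.
Derived: order_pcr (round 4), cond_6 (round 1), hydration_advised (round 2), immunocompromised (round 4). cond_3 never appears in any round.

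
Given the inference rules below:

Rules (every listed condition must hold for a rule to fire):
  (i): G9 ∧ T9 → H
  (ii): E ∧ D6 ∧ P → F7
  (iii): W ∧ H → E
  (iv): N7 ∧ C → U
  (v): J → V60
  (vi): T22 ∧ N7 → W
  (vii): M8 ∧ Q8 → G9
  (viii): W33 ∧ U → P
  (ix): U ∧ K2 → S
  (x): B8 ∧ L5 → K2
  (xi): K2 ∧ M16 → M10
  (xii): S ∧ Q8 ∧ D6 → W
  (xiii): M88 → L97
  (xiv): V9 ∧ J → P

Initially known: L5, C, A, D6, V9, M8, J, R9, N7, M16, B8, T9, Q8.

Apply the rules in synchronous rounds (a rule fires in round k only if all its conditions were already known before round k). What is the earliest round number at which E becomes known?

4

Round 1 fires (iv), (v), (vii), (x), (xiv), giving U, V60, G9, K2, P.
Round 2 fires (i), (ix), (xi), giving H, S, M10.
Round 3 fires (xii), giving W.
Round 4 fires (iii), giving E.
E first appears in round 4.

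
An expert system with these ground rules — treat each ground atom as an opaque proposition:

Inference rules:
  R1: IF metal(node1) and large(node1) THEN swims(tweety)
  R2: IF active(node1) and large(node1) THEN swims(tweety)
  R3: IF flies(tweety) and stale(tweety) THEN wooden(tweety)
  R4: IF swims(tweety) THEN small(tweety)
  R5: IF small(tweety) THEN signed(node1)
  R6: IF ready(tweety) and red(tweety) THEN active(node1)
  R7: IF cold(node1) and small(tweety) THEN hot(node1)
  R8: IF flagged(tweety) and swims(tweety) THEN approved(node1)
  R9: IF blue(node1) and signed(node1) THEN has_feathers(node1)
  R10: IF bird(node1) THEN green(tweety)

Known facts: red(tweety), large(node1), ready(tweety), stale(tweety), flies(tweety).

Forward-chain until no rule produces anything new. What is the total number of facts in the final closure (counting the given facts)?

10

Round 1: R3 [IF flies(tweety) and stale(tweety) THEN wooden(tweety)]; R6 [IF ready(tweety) and red(tweety) THEN active(node1)]. Adds wooden(tweety), active(node1).
Round 2: R2 [IF active(node1) and large(node1) THEN swims(tweety)]. Adds swims(tweety).
Round 3: R4 [IF swims(tweety) THEN small(tweety)]. Adds small(tweety).
Round 4: R5 [IF small(tweety) THEN signed(node1)]. Adds signed(node1).
Closure: {active(node1), flies(tweety), large(node1), ready(tweety), red(tweety), signed(node1), small(tweety), stale(tweety), swims(tweety), wooden(tweety)} — 10 facts.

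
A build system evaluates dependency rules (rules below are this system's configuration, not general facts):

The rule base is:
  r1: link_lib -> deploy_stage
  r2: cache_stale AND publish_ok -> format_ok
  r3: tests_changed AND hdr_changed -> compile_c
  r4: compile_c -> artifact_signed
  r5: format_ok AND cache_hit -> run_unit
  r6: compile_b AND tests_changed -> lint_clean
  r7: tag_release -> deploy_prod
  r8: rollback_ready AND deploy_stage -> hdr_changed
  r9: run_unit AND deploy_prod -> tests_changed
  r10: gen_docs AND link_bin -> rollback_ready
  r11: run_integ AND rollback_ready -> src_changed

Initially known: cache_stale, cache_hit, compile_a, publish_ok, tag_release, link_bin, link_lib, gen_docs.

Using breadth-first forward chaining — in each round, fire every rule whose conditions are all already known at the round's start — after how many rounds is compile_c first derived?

Round 1 — r1, r2, r7, r10, derive deploy_stage, format_ok, deploy_prod, rollback_ready.
Round 2 — r5, r8, derive run_unit, hdr_changed.
Round 3 — r9, derive tests_changed.
Round 4 — r3, derive compile_c.
compile_c first appears in round 4.

4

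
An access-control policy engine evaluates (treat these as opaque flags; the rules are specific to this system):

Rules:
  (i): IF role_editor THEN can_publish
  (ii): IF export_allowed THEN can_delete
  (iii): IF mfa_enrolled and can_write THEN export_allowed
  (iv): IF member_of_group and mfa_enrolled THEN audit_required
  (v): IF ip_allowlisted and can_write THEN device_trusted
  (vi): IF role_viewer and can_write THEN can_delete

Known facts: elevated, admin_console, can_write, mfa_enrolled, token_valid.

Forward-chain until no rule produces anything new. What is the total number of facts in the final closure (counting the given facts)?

7

Round 1: (iii) [IF mfa_enrolled and can_write THEN export_allowed]. New: export_allowed.
Round 2: (ii) [IF export_allowed THEN can_delete]. New: can_delete.
Closure: {admin_console, can_delete, can_write, elevated, export_allowed, mfa_enrolled, token_valid} — 7 facts.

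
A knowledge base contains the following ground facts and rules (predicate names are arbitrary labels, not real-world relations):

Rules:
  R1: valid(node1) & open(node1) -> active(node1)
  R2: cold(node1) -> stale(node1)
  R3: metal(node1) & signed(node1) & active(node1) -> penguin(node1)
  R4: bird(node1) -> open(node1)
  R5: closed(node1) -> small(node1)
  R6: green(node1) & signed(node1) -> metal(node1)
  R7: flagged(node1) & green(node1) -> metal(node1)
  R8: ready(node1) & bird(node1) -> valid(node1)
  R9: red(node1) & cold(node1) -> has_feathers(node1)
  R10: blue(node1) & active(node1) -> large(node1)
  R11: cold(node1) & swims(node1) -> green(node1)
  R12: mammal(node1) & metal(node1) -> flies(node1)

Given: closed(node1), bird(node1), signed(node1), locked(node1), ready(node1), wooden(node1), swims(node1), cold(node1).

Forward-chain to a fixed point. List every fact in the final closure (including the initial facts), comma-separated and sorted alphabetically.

Round 1: R2 [cold(node1) -> stale(node1)]; R4 [bird(node1) -> open(node1)]; R5 [closed(node1) -> small(node1)]; R8 [ready(node1) & bird(node1) -> valid(node1)]; R11 [cold(node1) & swims(node1) -> green(node1)]. New: stale(node1), open(node1), small(node1), valid(node1), green(node1).
Round 2: R1 [valid(node1) & open(node1) -> active(node1)]; R6 [green(node1) & signed(node1) -> metal(node1)]. New: active(node1), metal(node1).
Round 3: R3 [metal(node1) & signed(node1) & active(node1) -> penguin(node1)]. New: penguin(node1).

active(node1), bird(node1), closed(node1), cold(node1), green(node1), locked(node1), metal(node1), open(node1), penguin(node1), ready(node1), signed(node1), small(node1), stale(node1), swims(node1), valid(node1), wooden(node1)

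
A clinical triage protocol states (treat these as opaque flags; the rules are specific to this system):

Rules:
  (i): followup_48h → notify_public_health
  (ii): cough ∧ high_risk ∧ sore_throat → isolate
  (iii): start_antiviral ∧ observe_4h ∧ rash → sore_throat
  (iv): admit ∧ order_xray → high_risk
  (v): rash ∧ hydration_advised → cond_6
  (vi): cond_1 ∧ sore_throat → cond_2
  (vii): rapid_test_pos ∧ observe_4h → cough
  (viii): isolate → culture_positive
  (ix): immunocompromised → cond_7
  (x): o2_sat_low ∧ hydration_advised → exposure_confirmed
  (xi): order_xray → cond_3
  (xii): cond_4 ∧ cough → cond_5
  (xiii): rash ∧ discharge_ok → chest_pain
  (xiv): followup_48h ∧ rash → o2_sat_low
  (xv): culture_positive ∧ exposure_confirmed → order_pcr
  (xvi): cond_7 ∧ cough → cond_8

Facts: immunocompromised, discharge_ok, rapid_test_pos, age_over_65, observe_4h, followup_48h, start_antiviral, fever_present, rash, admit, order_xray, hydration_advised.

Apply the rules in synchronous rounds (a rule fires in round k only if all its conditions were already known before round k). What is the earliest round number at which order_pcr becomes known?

4

[1] (i) [followup_48h → notify_public_health]; (iii) [start_antiviral ∧ observe_4h ∧ rash → sore_throat]; (iv) [admit ∧ order_xray → high_risk]; (v) [rash ∧ hydration_advised → cond_6]; (vii) [rapid_test_pos ∧ observe_4h → cough]; (ix) [immunocompromised → cond_7]; (xi) [order_xray → cond_3]; (xiii) [rash ∧ discharge_ok → chest_pain]; (xiv) [followup_48h ∧ rash → o2_sat_low]. ⇒ new: notify_public_health, sore_throat, high_risk, cond_6, cough, cond_7, cond_3, chest_pain, o2_sat_low.
[2] (ii) [cough ∧ high_risk ∧ sore_throat → isolate]; (x) [o2_sat_low ∧ hydration_advised → exposure_confirmed]; (xvi) [cond_7 ∧ cough → cond_8]. ⇒ new: isolate, exposure_confirmed, cond_8.
[3] (viii) [isolate → culture_positive]. ⇒ new: culture_positive.
[4] (xv) [culture_positive ∧ exposure_confirmed → order_pcr]. ⇒ new: order_pcr.
order_pcr first appears in round 4.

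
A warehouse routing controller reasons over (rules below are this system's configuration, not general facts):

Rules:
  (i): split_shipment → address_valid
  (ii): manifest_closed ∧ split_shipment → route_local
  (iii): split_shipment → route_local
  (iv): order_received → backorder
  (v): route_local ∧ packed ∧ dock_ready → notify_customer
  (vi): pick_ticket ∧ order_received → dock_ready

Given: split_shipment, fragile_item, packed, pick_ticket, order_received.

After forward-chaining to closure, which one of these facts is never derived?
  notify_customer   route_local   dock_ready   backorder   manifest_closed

Round 1: (i) [split_shipment → address_valid]; (iii) [split_shipment → route_local]; (iv) [order_received → backorder]; (vi) [pick_ticket ∧ order_received → dock_ready]. New: address_valid, route_local, backorder, dock_ready.
Round 2: (v) [route_local ∧ packed ∧ dock_ready → notify_customer]. New: notify_customer.
Derived: notify_customer (round 2), route_local (round 1), dock_ready (round 1), backorder (round 1). manifest_closed never appears in any round.

manifest_closed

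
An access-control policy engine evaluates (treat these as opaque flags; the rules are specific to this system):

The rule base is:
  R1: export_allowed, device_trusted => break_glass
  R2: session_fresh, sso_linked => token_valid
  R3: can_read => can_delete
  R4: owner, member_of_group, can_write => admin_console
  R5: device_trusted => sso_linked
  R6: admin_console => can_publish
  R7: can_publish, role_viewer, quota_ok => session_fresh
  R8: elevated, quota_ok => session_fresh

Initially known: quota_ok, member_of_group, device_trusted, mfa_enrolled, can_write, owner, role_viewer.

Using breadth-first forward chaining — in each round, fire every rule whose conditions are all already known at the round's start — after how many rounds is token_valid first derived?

4

Round 1 — R4, R5, derive admin_console, sso_linked.
Round 2 — R6, derive can_publish.
Round 3 — R7, derive session_fresh.
Round 4 — R2, derive token_valid.
token_valid first appears in round 4.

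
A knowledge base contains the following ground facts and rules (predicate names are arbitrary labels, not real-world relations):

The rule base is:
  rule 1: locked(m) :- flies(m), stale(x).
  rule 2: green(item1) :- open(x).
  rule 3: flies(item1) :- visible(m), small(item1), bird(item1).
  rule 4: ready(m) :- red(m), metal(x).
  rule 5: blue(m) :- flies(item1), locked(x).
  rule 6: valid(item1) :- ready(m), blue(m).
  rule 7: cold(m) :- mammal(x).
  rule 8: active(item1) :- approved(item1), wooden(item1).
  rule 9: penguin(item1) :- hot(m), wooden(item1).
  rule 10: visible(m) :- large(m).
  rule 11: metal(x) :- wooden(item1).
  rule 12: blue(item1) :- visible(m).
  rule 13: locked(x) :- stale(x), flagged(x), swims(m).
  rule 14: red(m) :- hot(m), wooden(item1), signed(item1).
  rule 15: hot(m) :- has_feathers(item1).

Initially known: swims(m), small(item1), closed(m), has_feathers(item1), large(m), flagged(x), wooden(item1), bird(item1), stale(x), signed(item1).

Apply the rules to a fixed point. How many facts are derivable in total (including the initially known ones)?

21

Round 1: rule 10 [visible(m) :- large(m).]; rule 11 [metal(x) :- wooden(item1).]; rule 13 [locked(x) :- stale(x), flagged(x), swims(m).]; rule 15 [hot(m) :- has_feathers(item1).]. New: visible(m), metal(x), locked(x), hot(m).
Round 2: rule 3 [flies(item1) :- visible(m), small(item1), bird(item1).]; rule 9 [penguin(item1) :- hot(m), wooden(item1).]; rule 12 [blue(item1) :- visible(m).]; rule 14 [red(m) :- hot(m), wooden(item1), signed(item1).]. New: flies(item1), penguin(item1), blue(item1), red(m).
Round 3: rule 4 [ready(m) :- red(m), metal(x).]; rule 5 [blue(m) :- flies(item1), locked(x).]. New: ready(m), blue(m).
Round 4: rule 6 [valid(item1) :- ready(m), blue(m).]. New: valid(item1).
Closure: {bird(item1), blue(item1), blue(m), closed(m), flagged(x), flies(item1), has_feathers(item1), hot(m), large(m), locked(x), metal(x), penguin(item1), ready(m), red(m), signed(item1), small(item1), stale(x), swims(m), valid(item1), visible(m), wooden(item1)} — 21 facts.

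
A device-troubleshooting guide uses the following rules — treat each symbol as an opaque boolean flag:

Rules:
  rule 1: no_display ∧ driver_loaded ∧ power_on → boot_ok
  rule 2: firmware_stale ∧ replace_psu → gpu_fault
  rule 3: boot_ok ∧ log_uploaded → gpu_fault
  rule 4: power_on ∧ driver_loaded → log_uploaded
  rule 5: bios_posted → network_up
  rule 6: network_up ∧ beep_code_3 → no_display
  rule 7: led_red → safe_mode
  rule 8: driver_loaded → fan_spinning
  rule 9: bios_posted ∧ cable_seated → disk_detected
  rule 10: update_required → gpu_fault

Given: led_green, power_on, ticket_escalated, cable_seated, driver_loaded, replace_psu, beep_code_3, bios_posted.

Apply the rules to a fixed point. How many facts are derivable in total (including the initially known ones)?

Round 1 fires rule 4, rule 5, rule 8, rule 9, giving log_uploaded, network_up, fan_spinning, disk_detected.
Round 2 fires rule 6, giving no_display.
Round 3 fires rule 1, giving boot_ok.
Round 4 fires rule 3, giving gpu_fault.
Closure: {beep_code_3, bios_posted, boot_ok, cable_seated, disk_detected, driver_loaded, fan_spinning, gpu_fault, led_green, log_uploaded, network_up, no_display, power_on, replace_psu, ticket_escalated} — 15 facts.

15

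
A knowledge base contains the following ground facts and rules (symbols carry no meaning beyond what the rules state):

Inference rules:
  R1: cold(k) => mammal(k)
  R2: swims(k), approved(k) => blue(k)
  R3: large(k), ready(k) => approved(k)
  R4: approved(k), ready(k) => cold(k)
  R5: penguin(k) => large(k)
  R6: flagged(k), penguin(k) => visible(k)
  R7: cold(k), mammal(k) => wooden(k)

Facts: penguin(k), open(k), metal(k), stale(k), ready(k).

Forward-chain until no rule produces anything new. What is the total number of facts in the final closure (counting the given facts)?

10

Round 1: R5 [penguin(k) => large(k)]. Adds large(k).
Round 2: R3 [large(k), ready(k) => approved(k)]. Adds approved(k).
Round 3: R4 [approved(k), ready(k) => cold(k)]. Adds cold(k).
Round 4: R1 [cold(k) => mammal(k)]. Adds mammal(k).
Round 5: R7 [cold(k), mammal(k) => wooden(k)]. Adds wooden(k).
Closure: {approved(k), cold(k), large(k), mammal(k), metal(k), open(k), penguin(k), ready(k), stale(k), wooden(k)} — 10 facts.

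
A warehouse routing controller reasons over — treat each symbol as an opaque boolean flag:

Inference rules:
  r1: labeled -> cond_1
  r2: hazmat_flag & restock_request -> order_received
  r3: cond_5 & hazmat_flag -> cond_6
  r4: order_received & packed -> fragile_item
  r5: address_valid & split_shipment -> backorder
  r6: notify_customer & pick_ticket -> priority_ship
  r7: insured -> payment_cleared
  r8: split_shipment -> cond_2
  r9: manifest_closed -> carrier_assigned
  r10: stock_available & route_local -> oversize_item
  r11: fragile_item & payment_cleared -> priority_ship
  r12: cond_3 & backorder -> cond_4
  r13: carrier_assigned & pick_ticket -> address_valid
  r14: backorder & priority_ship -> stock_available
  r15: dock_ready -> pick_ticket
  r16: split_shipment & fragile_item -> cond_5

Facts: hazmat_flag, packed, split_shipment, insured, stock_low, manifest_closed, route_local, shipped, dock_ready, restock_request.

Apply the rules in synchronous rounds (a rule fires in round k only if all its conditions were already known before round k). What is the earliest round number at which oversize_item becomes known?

5

Round 1 — r2, r7, r8, r9, r15, derive order_received, payment_cleared, cond_2, carrier_assigned, pick_ticket.
Round 2 — r4, r13, derive fragile_item, address_valid.
Round 3 — r5, r11, r16, derive backorder, priority_ship, cond_5.
Round 4 — r3, r14, derive cond_6, stock_available.
Round 5 — r10, derive oversize_item.
oversize_item first appears in round 5.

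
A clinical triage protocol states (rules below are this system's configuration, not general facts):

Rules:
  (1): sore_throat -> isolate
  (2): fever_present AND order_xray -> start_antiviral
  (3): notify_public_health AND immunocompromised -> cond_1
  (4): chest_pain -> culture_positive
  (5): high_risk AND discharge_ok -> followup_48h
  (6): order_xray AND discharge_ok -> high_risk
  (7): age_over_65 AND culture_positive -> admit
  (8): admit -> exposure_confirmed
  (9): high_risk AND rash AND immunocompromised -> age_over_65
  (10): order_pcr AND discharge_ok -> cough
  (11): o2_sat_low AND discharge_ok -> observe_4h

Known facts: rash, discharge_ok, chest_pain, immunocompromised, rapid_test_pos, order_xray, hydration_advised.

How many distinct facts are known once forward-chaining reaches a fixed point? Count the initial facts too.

Round 1 — (4), (6), derive culture_positive, high_risk.
Round 2 — (5), (9), derive followup_48h, age_over_65.
Round 3 — (7), derive admit.
Round 4 — (8), derive exposure_confirmed.
Closure: {admit, age_over_65, chest_pain, culture_positive, discharge_ok, exposure_confirmed, followup_48h, high_risk, hydration_advised, immunocompromised, order_xray, rapid_test_pos, rash} — 13 facts.

13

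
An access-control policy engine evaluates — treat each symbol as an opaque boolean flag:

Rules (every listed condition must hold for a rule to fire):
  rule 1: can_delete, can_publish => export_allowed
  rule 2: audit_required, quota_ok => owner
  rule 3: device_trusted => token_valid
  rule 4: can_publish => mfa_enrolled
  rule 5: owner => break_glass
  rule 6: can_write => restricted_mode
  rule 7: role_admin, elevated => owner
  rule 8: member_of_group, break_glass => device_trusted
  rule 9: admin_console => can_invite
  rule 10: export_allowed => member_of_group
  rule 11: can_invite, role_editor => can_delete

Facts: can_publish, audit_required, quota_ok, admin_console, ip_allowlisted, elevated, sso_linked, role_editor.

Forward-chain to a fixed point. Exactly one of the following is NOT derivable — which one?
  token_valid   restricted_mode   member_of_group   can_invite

restricted_mode

Round 1 — rule 2, rule 4, rule 9, derive owner, mfa_enrolled, can_invite.
Round 2 — rule 5, rule 11, derive break_glass, can_delete.
Round 3 — rule 1, derive export_allowed.
Round 4 — rule 10, derive member_of_group.
Round 5 — rule 8, derive device_trusted.
Round 6 — rule 3, derive token_valid.
Derived: member_of_group (round 4), token_valid (round 6), can_invite (round 1). restricted_mode never appears in any round.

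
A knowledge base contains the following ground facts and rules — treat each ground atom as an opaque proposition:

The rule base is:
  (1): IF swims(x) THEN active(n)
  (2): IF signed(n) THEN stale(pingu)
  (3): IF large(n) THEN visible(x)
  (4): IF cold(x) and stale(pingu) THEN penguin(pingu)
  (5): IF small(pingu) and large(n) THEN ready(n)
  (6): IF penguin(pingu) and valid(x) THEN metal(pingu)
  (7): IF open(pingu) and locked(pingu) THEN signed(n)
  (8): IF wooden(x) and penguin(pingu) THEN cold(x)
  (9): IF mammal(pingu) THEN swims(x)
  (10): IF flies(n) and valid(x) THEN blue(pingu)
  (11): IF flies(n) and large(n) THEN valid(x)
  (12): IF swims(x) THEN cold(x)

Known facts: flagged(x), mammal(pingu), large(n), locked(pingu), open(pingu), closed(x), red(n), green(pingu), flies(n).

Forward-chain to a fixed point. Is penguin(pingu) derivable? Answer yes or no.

[1] (3) [IF large(n) THEN visible(x)]; (7) [IF open(pingu) and locked(pingu) THEN signed(n)]; (9) [IF mammal(pingu) THEN swims(x)]; (11) [IF flies(n) and large(n) THEN valid(x)]. ⇒ new: visible(x), signed(n), swims(x), valid(x).
[2] (1) [IF swims(x) THEN active(n)]; (2) [IF signed(n) THEN stale(pingu)]; (10) [IF flies(n) and valid(x) THEN blue(pingu)]; (12) [IF swims(x) THEN cold(x)]. ⇒ new: active(n), stale(pingu), blue(pingu), cold(x).
[3] (4) [IF cold(x) and stale(pingu) THEN penguin(pingu)]. ⇒ new: penguin(pingu).
[4] (6) [IF penguin(pingu) and valid(x) THEN metal(pingu)]. ⇒ new: metal(pingu).
penguin(pingu) appears in round 3, so it is derivable.

yes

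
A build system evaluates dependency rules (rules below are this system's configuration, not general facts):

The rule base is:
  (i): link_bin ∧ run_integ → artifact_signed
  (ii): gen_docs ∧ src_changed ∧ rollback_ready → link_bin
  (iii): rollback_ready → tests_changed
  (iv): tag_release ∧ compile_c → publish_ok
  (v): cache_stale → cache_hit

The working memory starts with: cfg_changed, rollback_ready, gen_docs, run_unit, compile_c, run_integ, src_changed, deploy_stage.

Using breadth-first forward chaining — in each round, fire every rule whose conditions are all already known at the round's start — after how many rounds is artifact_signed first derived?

2

Round 1: (ii) [gen_docs ∧ src_changed ∧ rollback_ready → link_bin]; (iii) [rollback_ready → tests_changed]. Adds link_bin, tests_changed.
Round 2: (i) [link_bin ∧ run_integ → artifact_signed]. Adds artifact_signed.
artifact_signed first appears in round 2.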